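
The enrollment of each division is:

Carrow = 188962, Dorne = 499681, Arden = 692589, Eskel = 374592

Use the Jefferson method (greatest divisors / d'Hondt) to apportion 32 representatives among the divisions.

Standard divisor 1755824/32 ≈ 54869.5; standard quotas: Carrow 3.444, Dorne 9.107, Arden 12.622, Eskel 6.827.
Rounding down gives 3, 9, 12, 6 = 30 seats, so the divisor must be adjusted.
With modified divisor 51600: modified quotas Carrow 3.662, Dorne 9.684, Arden 13.422, Eskel 7.260.
Rounding down: Carrow 3, Dorne 9, Arden 13, Eskel 7 (total 32).

Carrow: 3, Dorne: 9, Arden: 13, Eskel: 7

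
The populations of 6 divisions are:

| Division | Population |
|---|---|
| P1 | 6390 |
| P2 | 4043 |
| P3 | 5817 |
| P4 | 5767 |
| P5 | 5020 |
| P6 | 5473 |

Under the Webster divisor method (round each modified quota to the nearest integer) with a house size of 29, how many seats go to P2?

Standard divisor 32510/29 ≈ 1121.034; standard quotas: P1 5.700, P2 3.606, P3 5.189, P4 5.144, P5 4.478, P6 4.882.
Rounding to the nearest integer gives P1 6, P2 4, P3 5, P4 5, P5 4, P6 5 — total 29, matching the house size, so no adjustment is needed.
P2 receives 4.

4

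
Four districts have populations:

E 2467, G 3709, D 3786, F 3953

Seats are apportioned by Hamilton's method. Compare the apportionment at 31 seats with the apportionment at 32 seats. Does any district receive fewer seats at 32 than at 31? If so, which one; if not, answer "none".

At 31 seats: E 6, G 8, D 8, F 9.
At 32 seats: E 6, G 8, D 9, F 9.
No district's allocation decreased.

none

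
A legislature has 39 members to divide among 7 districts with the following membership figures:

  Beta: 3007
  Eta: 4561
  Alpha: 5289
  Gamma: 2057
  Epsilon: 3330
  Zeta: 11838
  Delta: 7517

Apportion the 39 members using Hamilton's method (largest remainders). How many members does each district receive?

Total 37599; standard divisor 37599/39 ≈ 964.077.
Standard quotas: Beta 3.1190, Eta 4.7310, Alpha 5.4861, Gamma 2.1336, Epsilon 3.4541, Zeta 12.2791, Delta 7.7971.
Lower quotas: Beta 3, Eta 4, Alpha 5, Gamma 2, Epsilon 3, Zeta 12, Delta 7 (sum 36, leaving 3 seats).
Remainders in descending order: Delta 0.7971, Eta 0.7310, Alpha 0.4861, Epsilon 0.4541, Zeta 0.2791, Gamma 0.1336, Beta 0.1190.
The surplus seats go to Delta, Eta, Alpha.

Beta: 3; Eta: 5; Alpha: 6; Gamma: 2; Epsilon: 3; Zeta: 12; Delta: 8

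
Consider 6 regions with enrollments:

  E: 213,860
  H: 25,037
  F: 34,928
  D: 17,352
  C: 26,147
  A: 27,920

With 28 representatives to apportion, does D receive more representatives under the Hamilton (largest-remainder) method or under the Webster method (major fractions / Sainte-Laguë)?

Hamilton: E 17, H 2, F 3, D 2, C 2, A 2.
Webster: E 18, H 2, F 3, D 1, C 2, A 2.
D gets 2 under Hamilton and 1 under Webster.

Hamilton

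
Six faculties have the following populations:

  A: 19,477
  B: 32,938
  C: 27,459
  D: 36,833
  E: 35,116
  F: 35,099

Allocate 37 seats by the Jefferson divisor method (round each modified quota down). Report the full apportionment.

Standard divisor 186922/37 ≈ 5051.946; standard quotas: A 3.855, B 6.520, C 5.435, D 7.291, E 6.951, F 6.948.
Rounding down gives 3, 6, 5, 7, 6, 6 = 33 seats, so the divisor must be adjusted.
With modified divisor 4650: modified quotas A 4.189, B 7.083, C 5.905, D 7.921, E 7.552, F 7.548.
Rounding down: A 4, B 7, C 5, D 7, E 7, F 7 (total 37).

A 4, B 7, C 5, D 7, E 7, F 7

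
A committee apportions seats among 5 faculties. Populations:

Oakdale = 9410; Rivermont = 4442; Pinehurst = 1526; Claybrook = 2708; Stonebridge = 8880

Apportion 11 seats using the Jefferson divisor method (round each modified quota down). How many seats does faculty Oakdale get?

4

Standard divisor 26966/11 ≈ 2451.455; standard quotas: Oakdale 3.839, Rivermont 1.812, Pinehurst 0.622, Claybrook 1.105, Stonebridge 3.622.
Rounding down gives 3, 1, 0, 1, 3 = 8 seats, so the divisor must be adjusted.
With modified divisor 2100: modified quotas Oakdale 4.481, Rivermont 2.115, Pinehurst 0.727, Claybrook 1.290, Stonebridge 4.229.
Rounding down: Oakdale 4, Rivermont 2, Pinehurst 0, Claybrook 1, Stonebridge 4 (total 11).
Oakdale receives 4.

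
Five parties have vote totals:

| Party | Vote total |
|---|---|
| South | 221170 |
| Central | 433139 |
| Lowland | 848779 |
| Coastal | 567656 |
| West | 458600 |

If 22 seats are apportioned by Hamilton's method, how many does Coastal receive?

5

The standard divisor is 2529344/22 ≈ 114970.182.
Standard quotas: South 1.9237, Central 3.7674, Lowland 7.3826, Coastal 4.9374, West 3.9889.
Lower quotas: South 1, Central 3, Lowland 7, Coastal 4, West 3 (sum 18, leaving 4 seats).
Remainders in descending order: West 0.9889, Coastal 0.9374, South 0.9237, Central 0.7674, Lowland 0.3826.
The surplus seats go to West, Coastal, South, Central.
Coastal receives 5.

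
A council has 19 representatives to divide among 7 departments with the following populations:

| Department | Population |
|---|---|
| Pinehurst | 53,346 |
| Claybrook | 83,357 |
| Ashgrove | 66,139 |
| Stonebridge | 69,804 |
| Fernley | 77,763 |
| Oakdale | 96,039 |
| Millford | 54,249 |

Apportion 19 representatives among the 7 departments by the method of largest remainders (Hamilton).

The standard divisor is 500697/19 ≈ 26352.474.
Standard quotas: Pinehurst 2.0243, Claybrook 3.1632, Ashgrove 2.5098, Stonebridge 2.6489, Fernley 2.9509, Oakdale 3.6444, Millford 2.0586.
Lower quotas: Pinehurst 2, Claybrook 3, Ashgrove 2, Stonebridge 2, Fernley 2, Oakdale 3, Millford 2 (sum 16, leaving 3 seats).
Remainders in descending order: Fernley 0.9509, Stonebridge 0.6489, Oakdale 0.6444, Ashgrove 0.5098, Claybrook 0.1632, Millford 0.0586, Pinehurst 0.0243.
The surplus seats go to Fernley, Stonebridge, Oakdale.

Pinehurst: 2; Claybrook: 3; Ashgrove: 2; Stonebridge: 3; Fernley: 3; Oakdale: 4; Millford: 2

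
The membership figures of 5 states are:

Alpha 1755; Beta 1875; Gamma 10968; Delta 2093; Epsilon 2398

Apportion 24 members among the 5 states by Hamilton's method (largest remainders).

Standard divisor: 19089 ÷ 24 ≈ 795.375.
Standard quotas: Alpha 2.2065, Beta 2.3574, Gamma 13.7897, Delta 2.6315, Epsilon 3.0149.
Lower quotas: Alpha 2, Beta 2, Gamma 13, Delta 2, Epsilon 3 (sum 22, leaving 2 seats).
Remainders in descending order: Gamma 0.7897, Delta 0.6315, Beta 0.3574, Alpha 0.2065, Epsilon 0.0149.
The surplus seats go to Gamma, Delta.

Alpha: 2; Beta: 2; Gamma: 14; Delta: 3; Epsilon: 3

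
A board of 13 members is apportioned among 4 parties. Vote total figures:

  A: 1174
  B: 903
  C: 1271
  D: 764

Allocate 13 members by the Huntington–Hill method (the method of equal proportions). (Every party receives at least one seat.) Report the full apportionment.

With divisor 325: modified quotas A 3.612, B 2.778, C 3.911, D 2.351.
Geometric-mean thresholds: A √(3·4)=3.464, B √(2·3)=2.449, C √(3·4)=3.464, D √(2·3)=2.449.
Each quota rounded against its threshold gives A 4, B 3, C 4, D 2 (total 13).

A: 4, B: 3, C: 4, D: 2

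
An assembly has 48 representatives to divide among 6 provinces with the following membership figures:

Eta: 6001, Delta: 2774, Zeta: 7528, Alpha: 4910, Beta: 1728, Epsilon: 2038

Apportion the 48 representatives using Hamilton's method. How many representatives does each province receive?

The standard divisor is 24979/48 ≈ 520.396.
Standard quotas: Eta 11.5316, Delta 5.3306, Zeta 14.4659, Alpha 9.4351, Beta 3.3205, Epsilon 3.9162.
Lower quotas: Eta 11, Delta 5, Zeta 14, Alpha 9, Beta 3, Epsilon 3 (sum 45, leaving 3 seats).
Remainders in descending order: Epsilon 0.9162, Eta 0.5316, Zeta 0.4659, Alpha 0.4351, Delta 0.3306, Beta 0.3205.
Largest remainders: Epsilon, Eta, Zeta receive the extra seats.

Eta: 12, Delta: 5, Zeta: 15, Alpha: 9, Beta: 3, Epsilon: 4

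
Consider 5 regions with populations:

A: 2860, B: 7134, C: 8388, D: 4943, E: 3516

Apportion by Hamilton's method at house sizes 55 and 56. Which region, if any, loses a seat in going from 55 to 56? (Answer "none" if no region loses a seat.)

At 55 seats: A 6, B 15, C 17, D 10, E 7.
At 56 seats: A 6, B 15, C 18, D 10, E 7.
No region's allocation decreased.

none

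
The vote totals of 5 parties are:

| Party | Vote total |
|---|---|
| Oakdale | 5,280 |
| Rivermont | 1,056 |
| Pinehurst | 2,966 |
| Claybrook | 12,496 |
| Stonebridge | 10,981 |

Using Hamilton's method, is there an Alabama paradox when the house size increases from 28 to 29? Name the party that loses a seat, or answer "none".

Pinehurst

At 28 seats: Oakdale 4, Rivermont 1, Pinehurst 3, Claybrook 11, Stonebridge 9.
At 29 seats: Oakdale 5, Rivermont 1, Pinehurst 2, Claybrook 11, Stonebridge 10.
Pinehurst drops from 3 to 2.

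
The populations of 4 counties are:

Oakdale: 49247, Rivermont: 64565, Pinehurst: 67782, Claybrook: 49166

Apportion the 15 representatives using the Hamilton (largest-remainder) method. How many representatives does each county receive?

Oakdale: 3; Rivermont: 4; Pinehurst: 5; Claybrook: 3

The standard divisor is 230760/15 = 15384.
Standard quotas: Oakdale 3.2012, Rivermont 4.1969, Pinehurst 4.4060, Claybrook 3.1959.
Lower quotas: Oakdale 3, Rivermont 4, Pinehurst 4, Claybrook 3 (sum 14, leaving 1 seat).
Remainders in descending order: Pinehurst 0.4060, Oakdale 0.2012, Rivermont 0.1969, Claybrook 0.1959.
Largest remainder: Pinehurst receives the extra seat.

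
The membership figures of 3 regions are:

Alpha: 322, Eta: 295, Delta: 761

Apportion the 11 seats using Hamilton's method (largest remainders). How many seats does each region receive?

Alpha 3; Eta 2; Delta 6

The standard divisor is 1378/11 ≈ 125.273.
Standard quotas: Alpha 2.570, Eta 2.355, Delta 6.075.
Lower quotas: Alpha 2, Eta 2, Delta 6 (sum 10, leaving 1 seat).
Remainders in descending order: Alpha 0.570, Eta 0.355, Delta 0.075.
Largest remainder: Alpha receives the extra seat.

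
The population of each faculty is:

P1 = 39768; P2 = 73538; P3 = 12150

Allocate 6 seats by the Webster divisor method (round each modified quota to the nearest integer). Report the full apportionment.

Standard divisor 125456/6 ≈ 20909.333; standard quotas: P1 1.902, P2 3.517, P3 0.581.
Rounding to the nearest integer gives 2, 4, 1 = 7 seats, so the divisor must be adjusted.
With modified divisor 22700: modified quotas P1 1.752, P2 3.240, P3 0.535.
Rounding to the nearest integer: P1 2, P2 3, P3 1 (total 6).

P1: 2, P2: 3, P3: 1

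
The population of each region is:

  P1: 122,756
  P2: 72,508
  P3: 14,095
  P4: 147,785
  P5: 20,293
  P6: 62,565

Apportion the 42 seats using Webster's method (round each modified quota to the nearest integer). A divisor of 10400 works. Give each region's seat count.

With modified divisor 10400: modified quotas P1 11.803, P2 6.972, P3 1.355, P4 14.210, P5 1.951, P6 6.016.
Rounding to the nearest integer: P1 12, P2 7, P3 1, P4 14, P5 2, P6 6 (total 42).

P1: 12; P2: 7; P3: 1; P4: 14; P5: 2; P6: 6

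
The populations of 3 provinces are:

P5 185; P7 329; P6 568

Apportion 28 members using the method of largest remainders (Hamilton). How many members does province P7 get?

Total 1082; standard divisor 1082/28 ≈ 38.643.
Standard quotas: P5 4.787, P7 8.514, P6 14.699.
Lower quotas: P5 4, P7 8, P6 14 (sum 26, leaving 2 seats).
Remainders in descending order: P5 0.787, P6 0.699, P7 0.514.
The surplus seats go to P5, P6.
P7 receives 8.

8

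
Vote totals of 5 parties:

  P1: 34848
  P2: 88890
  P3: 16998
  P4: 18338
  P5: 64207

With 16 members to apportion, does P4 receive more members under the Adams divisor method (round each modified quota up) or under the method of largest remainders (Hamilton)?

Adams: P1 3, P2 6, P3 1, P4 2, P5 4.
Hamilton: P1 3, P2 6, P3 1, P4 1, P5 5.
P4 gets 2 under Adams and 1 under Hamilton.

Adams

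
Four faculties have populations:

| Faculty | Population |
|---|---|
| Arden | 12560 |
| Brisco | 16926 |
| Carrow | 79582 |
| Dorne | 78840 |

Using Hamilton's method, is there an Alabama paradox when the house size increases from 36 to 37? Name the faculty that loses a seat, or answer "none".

Arden

At 36 seats: Arden 3, Brisco 3, Carrow 15, Dorne 15.
At 37 seats: Arden 2, Brisco 3, Carrow 16, Dorne 16.
Arden drops from 3 to 2.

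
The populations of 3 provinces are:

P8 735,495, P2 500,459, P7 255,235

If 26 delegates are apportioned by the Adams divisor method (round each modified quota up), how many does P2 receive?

9

Standard divisor 1491189/26 ≈ 57353.423; standard quotas: P8 12.824, P2 8.726, P7 4.450.
Rounding up gives 13, 9, 5 = 27 seats, so the divisor must be adjusted.
With modified divisor 61900: modified quotas P8 11.882, P2 8.085, P7 4.123.
Rounding up: P8 12, P2 9, P7 5 (total 26).
P2 receives 9.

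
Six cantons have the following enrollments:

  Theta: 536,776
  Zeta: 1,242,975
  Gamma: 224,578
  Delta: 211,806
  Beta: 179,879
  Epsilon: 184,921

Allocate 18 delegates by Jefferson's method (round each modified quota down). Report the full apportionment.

Theta 4, Zeta 10, Gamma 1, Delta 1, Beta 1, Epsilon 1

Standard divisor 2580935/18 ≈ 143385.278; standard quotas: Theta 3.744, Zeta 8.669, Gamma 1.566, Delta 1.477, Beta 1.255, Epsilon 1.290.
Rounding down gives 3, 8, 1, 1, 1, 1 = 15 seats, so the divisor must be adjusted.
With modified divisor 118600: modified quotas Theta 4.526, Zeta 10.480, Gamma 1.894, Delta 1.786, Beta 1.517, Epsilon 1.559.
Rounding down: Theta 4, Zeta 10, Gamma 1, Delta 1, Beta 1, Epsilon 1 (total 18).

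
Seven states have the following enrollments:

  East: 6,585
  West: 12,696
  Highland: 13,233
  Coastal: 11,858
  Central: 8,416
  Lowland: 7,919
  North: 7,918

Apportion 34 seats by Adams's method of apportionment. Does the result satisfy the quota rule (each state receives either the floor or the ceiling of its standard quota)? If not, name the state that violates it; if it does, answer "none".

Standard quotas: East 3.263, West 6.290, Highland 6.556, Coastal 5.875, Central 4.170, Lowland 3.923, North 3.923.
Adams allocation: East 3, West 6, Highland 7, Coastal 6, Central 4, Lowland 4, North 4.
Every allocation lies between the lower and upper quota.

none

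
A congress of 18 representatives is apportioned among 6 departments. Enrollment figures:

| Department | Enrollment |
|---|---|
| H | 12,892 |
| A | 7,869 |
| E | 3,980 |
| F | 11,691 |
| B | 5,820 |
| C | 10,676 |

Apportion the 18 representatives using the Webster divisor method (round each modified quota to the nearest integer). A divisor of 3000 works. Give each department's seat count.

With modified divisor 3000: modified quotas H 4.297, A 2.623, E 1.327, F 3.897, B 1.940, C 3.559.
Rounding to the nearest integer: H 4, A 3, E 1, F 4, B 2, C 4 (total 18).

H=4, A=3, E=1, F=4, B=2, C=4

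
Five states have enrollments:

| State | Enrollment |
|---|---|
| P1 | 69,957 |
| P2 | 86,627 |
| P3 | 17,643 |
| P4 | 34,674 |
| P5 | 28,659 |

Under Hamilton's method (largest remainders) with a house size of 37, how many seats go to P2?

Standard divisor: 237560 ÷ 37 ≈ 6420.541.
Standard quotas: P1 10.8958, P2 13.4922, P3 2.7479, P4 5.4005, P5 4.4636.
Lower quotas: P1 10, P2 13, P3 2, P4 5, P5 4 (sum 34, leaving 3 seats).
Remainders in descending order: P1 0.8958, P3 0.7479, P2 0.4922, P5 0.4636, P4 0.4005.
The surplus seats go to P1, P3, P2.
P2 receives 14.

14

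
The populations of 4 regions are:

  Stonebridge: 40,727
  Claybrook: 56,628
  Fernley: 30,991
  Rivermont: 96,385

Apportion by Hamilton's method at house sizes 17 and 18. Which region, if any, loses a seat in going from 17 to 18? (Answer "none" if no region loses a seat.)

At 17 seats: Stonebridge 3, Claybrook 4, Fernley 3, Rivermont 7.
At 18 seats: Stonebridge 3, Claybrook 5, Fernley 2, Rivermont 8.
Fernley drops from 3 to 2.

Fernley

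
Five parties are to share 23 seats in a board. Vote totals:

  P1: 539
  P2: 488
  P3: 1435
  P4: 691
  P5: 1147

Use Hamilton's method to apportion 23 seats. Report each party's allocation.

Total 4300; standard divisor 4300/23 ≈ 186.957.
Standard quotas: P1 2.883, P2 2.610, P3 7.676, P4 3.696, P5 6.135.
Lower quotas: P1 2, P2 2, P3 7, P4 3, P5 6 (sum 20, leaving 3 seats).
Remainders in descending order: P1 0.883, P4 0.696, P3 0.676, P2 0.610, P5 0.135.
Largest remainders: P1, P4, P3 receive the extra seats.

P1 3, P2 2, P3 8, P4 4, P5 6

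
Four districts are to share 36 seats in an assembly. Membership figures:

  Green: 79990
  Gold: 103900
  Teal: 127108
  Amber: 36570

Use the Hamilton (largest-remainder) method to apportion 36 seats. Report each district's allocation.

Green: 8; Gold: 11; Teal: 13; Amber: 4

The standard divisor is 347568/36 ≈ 9654.667.
Standard quotas: Green 8.2851, Gold 10.7616, Teal 13.1654, Amber 3.7878.
Lower quotas: Green 8, Gold 10, Teal 13, Amber 3 (sum 34, leaving 2 seats).
Remainders in descending order: Amber 0.7878, Gold 0.7616, Green 0.2851, Teal 0.1654.
Largest remainders: Amber, Gold receive the extra seats.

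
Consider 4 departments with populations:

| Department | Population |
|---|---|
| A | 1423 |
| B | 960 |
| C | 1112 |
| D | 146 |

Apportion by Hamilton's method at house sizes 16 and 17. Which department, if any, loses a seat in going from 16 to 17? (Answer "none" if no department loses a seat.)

none

At 16 seats: A 6, B 4, C 5, D 1.
At 17 seats: A 7, B 4, C 5, D 1.
No department's allocation decreased.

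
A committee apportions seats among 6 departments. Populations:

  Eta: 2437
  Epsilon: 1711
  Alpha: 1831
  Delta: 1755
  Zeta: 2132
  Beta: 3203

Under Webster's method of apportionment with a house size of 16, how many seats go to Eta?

Standard divisor 13069/16 ≈ 816.812; standard quotas: Eta 2.984, Epsilon 2.095, Alpha 2.242, Delta 2.149, Zeta 2.610, Beta 3.921.
Rounding to the nearest integer gives Eta 3, Epsilon 2, Alpha 2, Delta 2, Zeta 3, Beta 4 — total 16, matching the house size, so no adjustment is needed.
Eta receives 3.

3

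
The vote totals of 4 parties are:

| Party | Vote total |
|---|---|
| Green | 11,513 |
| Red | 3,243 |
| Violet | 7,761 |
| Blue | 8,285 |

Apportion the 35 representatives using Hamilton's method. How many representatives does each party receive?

The standard divisor is 30802/35 ≈ 880.057.
Standard quotas: Green 13.0821, Red 3.6850, Violet 8.8187, Blue 9.4142.
Lower quotas: Green 13, Red 3, Violet 8, Blue 9 (sum 33, leaving 2 seats).
Remainders in descending order: Violet 0.8187, Red 0.6850, Blue 0.4142, Green 0.0821.
Largest remainders: Violet, Red receive the extra seats.

Green: 13, Red: 4, Violet: 9, Blue: 9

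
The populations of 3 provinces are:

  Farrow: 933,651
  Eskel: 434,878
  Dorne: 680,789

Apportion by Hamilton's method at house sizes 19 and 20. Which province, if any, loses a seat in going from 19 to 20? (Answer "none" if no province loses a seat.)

At 19 seats: Farrow 9, Eskel 4, Dorne 6.
At 20 seats: Farrow 9, Eskel 4, Dorne 7.
No province's allocation decreased.

none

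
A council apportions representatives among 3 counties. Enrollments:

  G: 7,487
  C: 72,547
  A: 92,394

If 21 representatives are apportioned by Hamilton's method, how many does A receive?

Total 172428; standard divisor 172428/21 ≈ 8210.857.
Standard quotas: G 0.9118, C 8.8355, A 11.2527.
Lower quotas: G 0, C 8, A 11 (sum 19, leaving 2 seats).
Remainders in descending order: G 0.9118, C 0.8355, A 0.2527.
The surplus seats go to G, C.
A receives 11.

11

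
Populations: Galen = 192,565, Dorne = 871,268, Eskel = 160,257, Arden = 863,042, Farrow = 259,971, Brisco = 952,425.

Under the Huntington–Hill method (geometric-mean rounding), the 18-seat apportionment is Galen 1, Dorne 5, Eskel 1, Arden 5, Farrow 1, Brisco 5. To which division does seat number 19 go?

Priority for the next seat is population ÷ (√(s·(s+1))).
Priorities: Galen 136164.017, Dorne 159071.046, Eskel 113318.811, Arden 157569.190, Farrow 183827.257, Brisco 173888.219.
Highest priority: Farrow.

Farrow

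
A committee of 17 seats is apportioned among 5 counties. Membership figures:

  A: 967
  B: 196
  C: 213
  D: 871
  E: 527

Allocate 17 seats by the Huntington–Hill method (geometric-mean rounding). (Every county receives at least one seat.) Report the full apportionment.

A 6, B 1, C 1, D 6, E 3

With divisor 156: modified quotas A 6.199, B 1.256, C 1.365, D 5.583, E 3.378.
Geometric-mean thresholds: A √(6·7)=6.481, B √(1·2)=1.414, C √(1·2)=1.414, D √(5·6)=5.477, E √(3·4)=3.464.
Each quota rounded against its threshold gives A 6, B 1, C 1, D 6, E 3 (total 17).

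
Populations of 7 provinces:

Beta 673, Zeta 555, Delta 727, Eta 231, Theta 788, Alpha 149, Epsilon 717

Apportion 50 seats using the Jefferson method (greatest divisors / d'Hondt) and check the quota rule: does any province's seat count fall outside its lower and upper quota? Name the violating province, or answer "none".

Standard quotas: Beta 8.763, Zeta 7.227, Delta 9.466, Eta 3.008, Theta 10.260, Alpha 1.940, Epsilon 9.336.
Jefferson allocation: Beta 9, Zeta 7, Delta 10, Eta 3, Theta 10, Alpha 2, Epsilon 9.
Every allocation lies between the lower and upper quota.

none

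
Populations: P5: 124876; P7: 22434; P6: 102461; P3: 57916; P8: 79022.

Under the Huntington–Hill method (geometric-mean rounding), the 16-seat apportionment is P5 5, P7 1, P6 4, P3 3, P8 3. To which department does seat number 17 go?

Priority for the next seat is population ÷ (√(s·(s+1))).
Priorities: P5 22799.134, P7 15863.234, P6 22910.976, P3 16718.909, P8 22811.686.
Highest priority: P6.

P6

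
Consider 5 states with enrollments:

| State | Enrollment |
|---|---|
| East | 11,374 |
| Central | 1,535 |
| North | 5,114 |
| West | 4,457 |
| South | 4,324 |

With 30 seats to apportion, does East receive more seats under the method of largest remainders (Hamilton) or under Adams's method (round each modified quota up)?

Hamilton: East 13, Central 1, North 6, West 5, South 5.
Adams: East 12, Central 2, North 6, West 5, South 5.
East gets 13 under Hamilton and 12 under Adams.

Hamilton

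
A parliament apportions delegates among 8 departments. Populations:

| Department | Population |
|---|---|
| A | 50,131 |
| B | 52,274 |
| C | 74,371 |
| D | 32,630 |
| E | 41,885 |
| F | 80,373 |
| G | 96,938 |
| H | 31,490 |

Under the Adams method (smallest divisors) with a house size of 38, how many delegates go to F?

Standard divisor 460092/38 ≈ 12107.684; standard quotas: A 4.140, B 4.317, C 6.142, D 2.695, E 3.459, F 6.638, G 8.006, H 2.601.
Rounding up gives 5, 5, 7, 3, 4, 7, 9, 3 = 43 seats, so the divisor must be adjusted.
With modified divisor 13600: modified quotas A 3.686, B 3.844, C 5.468, D 2.399, E 3.080, F 5.910, G 7.128, H 2.315.
Rounding up: A 4, B 4, C 6, D 3, E 4, F 6, G 8, H 3 (total 38).
F receives 6.

6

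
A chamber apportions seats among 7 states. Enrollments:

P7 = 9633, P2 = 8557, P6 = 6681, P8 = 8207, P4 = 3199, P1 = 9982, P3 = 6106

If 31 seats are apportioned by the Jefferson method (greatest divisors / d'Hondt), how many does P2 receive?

Standard divisor 52365/31 ≈ 1689.194; standard quotas: P7 5.703, P2 5.066, P6 3.955, P8 4.859, P4 1.894, P1 5.909, P3 3.615.
Rounding down gives 5, 5, 3, 4, 1, 5, 3 = 26 seats, so the divisor must be adjusted.
With modified divisor 1560: modified quotas P7 6.175, P2 5.485, P6 4.283, P8 5.261, P4 2.051, P1 6.399, P3 3.914.
Rounding down: P7 6, P2 5, P6 4, P8 5, P4 2, P1 6, P3 3 (total 31).
P2 receives 5.

5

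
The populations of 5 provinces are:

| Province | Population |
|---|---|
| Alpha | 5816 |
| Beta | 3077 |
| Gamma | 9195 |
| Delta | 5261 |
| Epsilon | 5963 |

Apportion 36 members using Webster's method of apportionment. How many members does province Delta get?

7

Standard divisor 29312/36 ≈ 814.222; standard quotas: Alpha 7.143, Beta 3.779, Gamma 11.293, Delta 6.461, Epsilon 7.324.
Rounding to the nearest integer gives 7, 4, 11, 6, 7 = 35 seats, so the divisor must be adjusted.
With modified divisor 804: modified quotas Alpha 7.234, Beta 3.827, Gamma 11.437, Delta 6.544, Epsilon 7.417.
Rounding to the nearest integer: Alpha 7, Beta 4, Gamma 11, Delta 7, Epsilon 7 (total 36).
Delta receives 7.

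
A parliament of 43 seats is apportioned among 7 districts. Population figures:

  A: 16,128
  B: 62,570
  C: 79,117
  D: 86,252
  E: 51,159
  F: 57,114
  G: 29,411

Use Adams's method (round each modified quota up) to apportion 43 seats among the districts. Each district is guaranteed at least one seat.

Standard divisor 381751/43 ≈ 8877.93; standard quotas: A 1.817, B 7.048, C 8.912, D 9.715, E 5.762, F 6.433, G 3.313.
Rounding up gives 2, 8, 9, 10, 6, 7, 4 = 46 seats, so the divisor must be adjusted.
With modified divisor 9700: modified quotas A 1.663, B 6.451, C 8.156, D 8.892, E 5.274, F 5.888, G 3.032.
Rounding up: A 2, B 7, C 9, D 9, E 6, F 6, G 4 (total 43).

A=2, B=7, C=9, D=9, E=6, F=6, G=4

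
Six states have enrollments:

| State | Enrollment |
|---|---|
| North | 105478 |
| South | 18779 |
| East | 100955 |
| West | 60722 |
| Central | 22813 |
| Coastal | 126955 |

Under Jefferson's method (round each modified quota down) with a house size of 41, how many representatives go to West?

Standard divisor 435702/41 ≈ 10626.878; standard quotas: North 9.926, South 1.767, East 9.500, West 5.714, Central 2.147, Coastal 11.947.
Rounding down gives 9, 1, 9, 5, 2, 11 = 37 seats, so the divisor must be adjusted.
With modified divisor 9900: modified quotas North 10.654, South 1.897, East 10.197, West 6.134, Central 2.304, Coastal 12.824.
Rounding down: North 10, South 1, East 10, West 6, Central 2, Coastal 12 (total 41).
West receives 6.

6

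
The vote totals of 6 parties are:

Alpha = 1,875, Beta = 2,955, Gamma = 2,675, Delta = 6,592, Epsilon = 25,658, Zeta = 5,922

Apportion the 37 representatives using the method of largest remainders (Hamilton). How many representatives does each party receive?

Alpha 2; Beta 2; Gamma 2; Delta 5; Epsilon 21; Zeta 5

Standard divisor: 45677 ÷ 37 ≈ 1234.514.
Standard quotas: Alpha 1.5188, Beta 2.3937, Gamma 2.1668, Delta 5.3398, Epsilon 20.7839, Zeta 4.7970.
Lower quotas: Alpha 1, Beta 2, Gamma 2, Delta 5, Epsilon 20, Zeta 4 (sum 34, leaving 3 seats).
Remainders in descending order: Zeta 0.7970, Epsilon 0.7839, Alpha 0.5188, Beta 0.3937, Delta 0.3398, Gamma 0.1668.
The surplus seats go to Zeta, Epsilon, Alpha.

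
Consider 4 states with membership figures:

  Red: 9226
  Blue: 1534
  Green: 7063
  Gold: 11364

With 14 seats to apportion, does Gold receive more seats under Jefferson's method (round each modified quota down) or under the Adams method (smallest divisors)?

Jefferson

Jefferson: Red 5, Blue 0, Green 3, Gold 6.
Adams: Red 4, Blue 1, Green 4, Gold 5.
Gold gets 6 under Jefferson and 5 under Adams.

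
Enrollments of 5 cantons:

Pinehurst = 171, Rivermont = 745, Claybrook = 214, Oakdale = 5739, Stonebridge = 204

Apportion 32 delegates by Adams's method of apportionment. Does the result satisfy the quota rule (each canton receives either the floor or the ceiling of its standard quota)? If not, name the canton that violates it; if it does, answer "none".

none

Standard quotas: Pinehurst 0.774, Rivermont 3.371, Claybrook 0.968, Oakdale 25.965, Stonebridge 0.923.
Adams allocation: Pinehurst 1, Rivermont 4, Claybrook 1, Oakdale 25, Stonebridge 1.
Every allocation lies between the lower and upper quota.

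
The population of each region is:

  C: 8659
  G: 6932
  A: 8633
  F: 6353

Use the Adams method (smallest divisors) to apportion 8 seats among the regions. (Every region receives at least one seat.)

Standard divisor 30577/8 ≈ 3822.125; standard quotas: C 2.265, G 1.814, A 2.259, F 1.662.
Rounding up gives 3, 2, 3, 2 = 10 seats, so the divisor must be adjusted.
With modified divisor 5300: modified quotas C 1.634, G 1.308, A 1.629, F 1.199.
Rounding up: C 2, G 2, A 2, F 2 (total 8).

C 2, G 2, A 2, F 2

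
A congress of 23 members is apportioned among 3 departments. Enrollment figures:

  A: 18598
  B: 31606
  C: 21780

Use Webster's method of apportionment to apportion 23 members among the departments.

Standard divisor 71984/23 ≈ 3129.739; standard quotas: A 5.942, B 10.099, C 6.959.
Rounding to the nearest integer gives A 6, B 10, C 7 — total 23, matching the house size, so no adjustment is needed.

A 6, B 10, C 7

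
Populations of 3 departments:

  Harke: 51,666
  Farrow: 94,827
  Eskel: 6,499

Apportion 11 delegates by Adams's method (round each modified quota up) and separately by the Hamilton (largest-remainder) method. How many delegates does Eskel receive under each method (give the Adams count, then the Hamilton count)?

1 and 0

Adams: Harke 4, Farrow 6, Eskel 1.
Hamilton: Harke 4, Farrow 7, Eskel 0.
Eskel gets 1 under Adams and 0 under Hamilton.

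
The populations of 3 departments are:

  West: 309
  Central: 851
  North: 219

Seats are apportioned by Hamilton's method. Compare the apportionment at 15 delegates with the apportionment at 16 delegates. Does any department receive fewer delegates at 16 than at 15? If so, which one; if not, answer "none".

At 15 seats: West 3, Central 9, North 3.
At 16 seats: West 4, Central 10, North 2.
North drops from 3 to 2.

North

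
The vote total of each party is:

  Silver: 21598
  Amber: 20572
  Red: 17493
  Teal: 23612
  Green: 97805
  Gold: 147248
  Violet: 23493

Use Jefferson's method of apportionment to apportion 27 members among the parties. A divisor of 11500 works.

With modified divisor 11500: modified quotas Silver 1.878, Amber 1.789, Red 1.521, Teal 2.053, Green 8.505, Gold 12.804, Violet 2.043.
Rounding down: Silver 1, Amber 1, Red 1, Teal 2, Green 8, Gold 12, Violet 2 (total 27).

Silver: 1, Amber: 1, Red: 1, Teal: 2, Green: 8, Gold: 12, Violet: 2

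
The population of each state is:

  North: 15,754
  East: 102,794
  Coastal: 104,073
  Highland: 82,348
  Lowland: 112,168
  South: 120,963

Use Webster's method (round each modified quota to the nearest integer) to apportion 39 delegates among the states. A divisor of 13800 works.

North: 1; East: 7; Coastal: 8; Highland: 6; Lowland: 8; South: 9

With modified divisor 13800: modified quotas North 1.142, East 7.449, Coastal 7.542, Highland 5.967, Lowland 8.128, South 8.765.
Rounding to the nearest integer: North 1, East 7, Coastal 8, Highland 6, Lowland 8, South 9 (total 39).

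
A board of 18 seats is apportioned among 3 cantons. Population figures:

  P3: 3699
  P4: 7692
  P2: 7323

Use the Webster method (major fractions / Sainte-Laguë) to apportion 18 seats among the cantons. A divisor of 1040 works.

P3: 4, P4: 7, P2: 7

With modified divisor 1040: modified quotas P3 3.557, P4 7.396, P2 7.041.
Rounding to the nearest integer: P3 4, P4 7, P2 7 (total 18).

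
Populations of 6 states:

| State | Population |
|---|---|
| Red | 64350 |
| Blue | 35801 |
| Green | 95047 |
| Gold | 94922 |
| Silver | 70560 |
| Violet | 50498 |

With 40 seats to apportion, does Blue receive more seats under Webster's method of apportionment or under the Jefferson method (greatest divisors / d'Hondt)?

Webster

Webster: Red 6, Blue 4, Green 9, Gold 9, Silver 7, Violet 5.
Jefferson: Red 6, Blue 3, Green 10, Gold 9, Silver 7, Violet 5.
Blue gets 4 under Webster and 3 under Jefferson.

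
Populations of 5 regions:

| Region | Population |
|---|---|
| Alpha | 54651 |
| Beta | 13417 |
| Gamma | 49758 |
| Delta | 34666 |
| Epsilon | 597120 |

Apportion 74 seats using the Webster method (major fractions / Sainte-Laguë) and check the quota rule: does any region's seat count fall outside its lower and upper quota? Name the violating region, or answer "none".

Standard quotas: Alpha 5.395, Beta 1.324, Gamma 4.912, Delta 3.422, Epsilon 58.946.
Webster allocation: Alpha 5, Beta 1, Gamma 5, Delta 3, Epsilon 60.
Epsilon has quota 58.946 (lower 58, upper 59) but receives 60 — outside the quota interval.

Epsilon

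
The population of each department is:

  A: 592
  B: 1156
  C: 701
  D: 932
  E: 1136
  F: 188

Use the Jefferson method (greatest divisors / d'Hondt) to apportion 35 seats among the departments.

A=4; B=9; C=5; D=7; E=9; F=1

Standard divisor 4705/35 ≈ 134.429; standard quotas: A 4.404, B 8.599, C 5.215, D 6.933, E 8.451, F 1.399.
Rounding down gives 4, 8, 5, 6, 8, 1 = 32 seats, so the divisor must be adjusted.
With modified divisor 120: modified quotas A 4.933, B 9.633, C 5.842, D 7.767, E 9.467, F 1.567.
Rounding down: A 4, B 9, C 5, D 7, E 9, F 1 (total 35).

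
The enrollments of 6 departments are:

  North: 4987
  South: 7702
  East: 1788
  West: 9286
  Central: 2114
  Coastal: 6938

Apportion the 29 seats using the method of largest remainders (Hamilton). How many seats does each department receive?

North=4, South=7, East=2, West=8, Central=2, Coastal=6

The standard divisor is 32815/29 ≈ 1131.552.
Standard quotas: North 4.4072, South 6.8066, East 1.5801, West 8.2064, Central 1.8682, Coastal 6.1314.
Lower quotas: North 4, South 6, East 1, West 8, Central 1, Coastal 6 (sum 26, leaving 3 seats).
Remainders in descending order: Central 0.8682, South 0.8066, East 0.5801, North 0.4072, West 0.2064, Coastal 0.1314.
Largest remainders: Central, South, East receive the extra seats.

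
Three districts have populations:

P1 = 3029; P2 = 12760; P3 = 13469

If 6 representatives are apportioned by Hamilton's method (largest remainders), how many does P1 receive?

Standard divisor: 29258 ÷ 6 ≈ 4876.333.
Standard quotas: P1 0.6212, P2 2.6167, P3 2.7621.
Lower quotas: P1 0, P2 2, P3 2 (sum 4, leaving 2 seats).
Remainders in descending order: P3 0.7621, P1 0.6212, P2 0.6167.
The surplus seats go to P3, P1.
P1 receives 1.

1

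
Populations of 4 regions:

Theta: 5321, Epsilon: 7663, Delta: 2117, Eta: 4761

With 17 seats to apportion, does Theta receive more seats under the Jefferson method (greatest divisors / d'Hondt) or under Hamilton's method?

Jefferson

Jefferson: Theta 5, Epsilon 7, Delta 1, Eta 4.
Hamilton: Theta 4, Epsilon 7, Delta 2, Eta 4.
Theta gets 5 under Jefferson and 4 under Hamilton.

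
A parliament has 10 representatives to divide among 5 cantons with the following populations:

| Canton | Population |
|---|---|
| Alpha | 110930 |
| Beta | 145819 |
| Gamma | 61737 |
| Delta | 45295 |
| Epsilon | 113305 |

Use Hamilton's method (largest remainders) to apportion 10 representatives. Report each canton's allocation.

Standard divisor: 477086 ÷ 10 ≈ 47708.6.
Standard quotas: Alpha 2.3252, Beta 3.0565, Gamma 1.2940, Delta 0.9494, Epsilon 2.3749.
Lower quotas: Alpha 2, Beta 3, Gamma 1, Delta 0, Epsilon 2 (sum 8, leaving 2 seats).
Remainders in descending order: Delta 0.9494, Epsilon 0.3749, Alpha 0.3252, Gamma 0.2940, Beta 0.0565.
Largest remainders: Delta, Epsilon receive the extra seats.

Alpha 2, Beta 3, Gamma 1, Delta 1, Epsilon 3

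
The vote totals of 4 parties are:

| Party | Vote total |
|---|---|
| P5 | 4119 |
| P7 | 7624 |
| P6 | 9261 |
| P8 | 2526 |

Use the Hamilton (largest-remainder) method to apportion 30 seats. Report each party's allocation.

P5 5, P7 10, P6 12, P8 3

The standard divisor is 23530/30 ≈ 784.333.
Standard quotas: P5 5.2516, P7 9.7204, P6 11.8075, P8 3.2206.
Lower quotas: P5 5, P7 9, P6 11, P8 3 (sum 28, leaving 2 seats).
Remainders in descending order: P6 0.8075, P7 0.7204, P5 0.2516, P8 0.2206.
Largest remainders: P6, P7 receive the extra seats.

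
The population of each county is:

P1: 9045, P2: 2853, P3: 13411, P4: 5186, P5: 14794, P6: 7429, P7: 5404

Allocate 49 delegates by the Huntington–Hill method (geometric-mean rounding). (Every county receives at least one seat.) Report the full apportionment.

P1 8; P2 2; P3 11; P4 4; P5 13; P6 6; P7 5

With divisor 1176: modified quotas P1 7.691, P2 2.426, P3 11.404, P4 4.410, P5 12.580, P6 6.317, P7 4.595.
Geometric-mean thresholds: P1 √(7·8)=7.483, P2 √(2·3)=2.449, P3 √(11·12)=11.489, P4 √(4·5)=4.472, P5 √(12·13)=12.490, P6 √(6·7)=6.481, P7 √(4·5)=4.472.
Each quota rounded against its threshold gives P1 8, P2 2, P3 11, P4 4, P5 13, P6 6, P7 5 (total 49).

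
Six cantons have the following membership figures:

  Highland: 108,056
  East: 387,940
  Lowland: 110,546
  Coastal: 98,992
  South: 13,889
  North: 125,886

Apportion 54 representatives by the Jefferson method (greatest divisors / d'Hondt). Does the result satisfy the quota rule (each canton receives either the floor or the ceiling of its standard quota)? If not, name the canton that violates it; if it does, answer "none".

Standard quotas: Highland 6.903, East 24.782, Lowland 7.062, Coastal 6.324, South 0.887, North 8.042.
Jefferson allocation: Highland 7, East 26, Lowland 7, Coastal 6, South 0, North 8.
East has quota 24.782 (lower 24, upper 25) but receives 26 — outside the quota interval.

East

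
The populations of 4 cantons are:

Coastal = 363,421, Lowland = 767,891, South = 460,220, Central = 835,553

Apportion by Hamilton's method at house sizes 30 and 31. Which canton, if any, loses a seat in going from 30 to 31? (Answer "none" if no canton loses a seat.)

Coastal

At 30 seats: Coastal 5, Lowland 9, South 6, Central 10.
At 31 seats: Coastal 4, Lowland 10, South 6, Central 11.
Coastal drops from 5 to 4.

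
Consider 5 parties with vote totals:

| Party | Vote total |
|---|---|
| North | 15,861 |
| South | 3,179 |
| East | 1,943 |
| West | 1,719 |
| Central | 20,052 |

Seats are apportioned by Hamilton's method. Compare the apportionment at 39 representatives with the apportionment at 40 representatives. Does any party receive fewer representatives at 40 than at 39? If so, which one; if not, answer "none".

West

At 39 seats: North 14, South 3, East 2, West 2, Central 18.
At 40 seats: North 15, South 3, East 2, West 1, Central 19.
West drops from 2 to 1.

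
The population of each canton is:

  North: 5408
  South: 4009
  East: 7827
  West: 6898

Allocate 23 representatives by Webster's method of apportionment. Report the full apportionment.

Standard divisor 24142/23 ≈ 1049.652; standard quotas: North 5.152, South 3.819, East 7.457, West 6.572.
Rounding to the nearest integer gives North 5, South 4, East 7, West 7 — total 23, matching the house size, so no adjustment is needed.

North 5, South 4, East 7, West 7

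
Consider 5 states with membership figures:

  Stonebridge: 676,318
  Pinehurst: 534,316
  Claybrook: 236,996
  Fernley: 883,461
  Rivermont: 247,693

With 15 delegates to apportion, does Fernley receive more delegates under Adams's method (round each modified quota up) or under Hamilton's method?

Hamilton

Adams: Stonebridge 4, Pinehurst 3, Claybrook 2, Fernley 4, Rivermont 2.
Hamilton: Stonebridge 4, Pinehurst 3, Claybrook 1, Fernley 5, Rivermont 2.
Fernley gets 4 under Adams and 5 under Hamilton.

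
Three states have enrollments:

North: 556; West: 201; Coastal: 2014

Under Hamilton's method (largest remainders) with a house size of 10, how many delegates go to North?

2

Standard divisor: 2771 ÷ 10 ≈ 277.1.
Standard quotas: North 2.006, West 0.725, Coastal 7.268.
Lower quotas: North 2, West 0, Coastal 7 (sum 9, leaving 1 seat).
Remainders in descending order: West 0.725, Coastal 0.268, North 0.006.
Largest remainder: West receives the extra seat.
North receives 2.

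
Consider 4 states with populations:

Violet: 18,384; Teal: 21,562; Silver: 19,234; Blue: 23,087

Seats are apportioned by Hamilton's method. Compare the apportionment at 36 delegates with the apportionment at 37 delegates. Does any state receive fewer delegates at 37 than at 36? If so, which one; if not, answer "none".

At 36 seats: Violet 8, Teal 10, Silver 8, Blue 10.
At 37 seats: Violet 8, Teal 10, Silver 9, Blue 10.
No state's allocation decreased.

none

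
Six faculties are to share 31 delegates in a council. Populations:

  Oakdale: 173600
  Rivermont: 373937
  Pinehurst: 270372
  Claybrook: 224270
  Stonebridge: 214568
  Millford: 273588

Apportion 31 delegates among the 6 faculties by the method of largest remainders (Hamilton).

Oakdale 3; Rivermont 8; Pinehurst 5; Claybrook 5; Stonebridge 4; Millford 6

Total 1530335; standard divisor 1530335/31 ≈ 49365.645.
Standard quotas: Oakdale 3.5166, Rivermont 7.5748, Pinehurst 5.4769, Claybrook 4.5430, Stonebridge 4.3465, Millford 5.5421.
Lower quotas: Oakdale 3, Rivermont 7, Pinehurst 5, Claybrook 4, Stonebridge 4, Millford 5 (sum 28, leaving 3 seats).
Remainders in descending order: Rivermont 0.5748, Claybrook 0.5430, Millford 0.5421, Oakdale 0.5166, Pinehurst 0.4769, Stonebridge 0.3465.
The surplus seats go to Rivermont, Claybrook, Millford.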